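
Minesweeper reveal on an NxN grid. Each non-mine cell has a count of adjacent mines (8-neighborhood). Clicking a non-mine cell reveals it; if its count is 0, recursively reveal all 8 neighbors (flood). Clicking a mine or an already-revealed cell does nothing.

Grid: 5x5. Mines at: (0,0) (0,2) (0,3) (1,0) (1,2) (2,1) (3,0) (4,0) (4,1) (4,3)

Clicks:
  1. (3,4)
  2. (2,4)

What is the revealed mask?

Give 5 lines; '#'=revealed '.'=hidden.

Click 1 (3,4) count=1: revealed 1 new [(3,4)] -> total=1
Click 2 (2,4) count=0: revealed 5 new [(1,3) (1,4) (2,3) (2,4) (3,3)] -> total=6

Answer: .....
...##
...##
...##
.....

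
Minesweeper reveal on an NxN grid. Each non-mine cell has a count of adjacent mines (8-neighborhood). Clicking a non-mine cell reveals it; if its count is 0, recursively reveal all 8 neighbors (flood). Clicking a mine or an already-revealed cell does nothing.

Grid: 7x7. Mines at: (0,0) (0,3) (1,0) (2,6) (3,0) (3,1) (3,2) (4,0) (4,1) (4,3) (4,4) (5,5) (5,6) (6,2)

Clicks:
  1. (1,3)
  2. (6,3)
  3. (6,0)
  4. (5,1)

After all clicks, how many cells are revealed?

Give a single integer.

Answer: 6

Derivation:
Click 1 (1,3) count=1: revealed 1 new [(1,3)] -> total=1
Click 2 (6,3) count=1: revealed 1 new [(6,3)] -> total=2
Click 3 (6,0) count=0: revealed 4 new [(5,0) (5,1) (6,0) (6,1)] -> total=6
Click 4 (5,1) count=3: revealed 0 new [(none)] -> total=6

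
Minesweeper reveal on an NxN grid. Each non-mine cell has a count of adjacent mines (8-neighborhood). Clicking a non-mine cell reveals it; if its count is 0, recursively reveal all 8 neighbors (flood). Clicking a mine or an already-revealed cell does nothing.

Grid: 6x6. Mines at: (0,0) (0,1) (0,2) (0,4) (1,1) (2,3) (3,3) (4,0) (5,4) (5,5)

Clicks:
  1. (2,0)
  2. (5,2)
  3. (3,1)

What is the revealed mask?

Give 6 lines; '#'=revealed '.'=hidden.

Answer: ......
......
#.....
.#....
.###..
.###..

Derivation:
Click 1 (2,0) count=1: revealed 1 new [(2,0)] -> total=1
Click 2 (5,2) count=0: revealed 6 new [(4,1) (4,2) (4,3) (5,1) (5,2) (5,3)] -> total=7
Click 3 (3,1) count=1: revealed 1 new [(3,1)] -> total=8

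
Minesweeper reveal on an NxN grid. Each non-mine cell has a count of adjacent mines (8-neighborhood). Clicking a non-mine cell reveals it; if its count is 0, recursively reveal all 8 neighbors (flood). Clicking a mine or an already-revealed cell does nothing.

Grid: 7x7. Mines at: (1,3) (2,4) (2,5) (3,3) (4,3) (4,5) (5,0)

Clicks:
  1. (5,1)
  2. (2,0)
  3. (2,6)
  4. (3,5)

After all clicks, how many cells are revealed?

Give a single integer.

Click 1 (5,1) count=1: revealed 1 new [(5,1)] -> total=1
Click 2 (2,0) count=0: revealed 15 new [(0,0) (0,1) (0,2) (1,0) (1,1) (1,2) (2,0) (2,1) (2,2) (3,0) (3,1) (3,2) (4,0) (4,1) (4,2)] -> total=16
Click 3 (2,6) count=1: revealed 1 new [(2,6)] -> total=17
Click 4 (3,5) count=3: revealed 1 new [(3,5)] -> total=18

Answer: 18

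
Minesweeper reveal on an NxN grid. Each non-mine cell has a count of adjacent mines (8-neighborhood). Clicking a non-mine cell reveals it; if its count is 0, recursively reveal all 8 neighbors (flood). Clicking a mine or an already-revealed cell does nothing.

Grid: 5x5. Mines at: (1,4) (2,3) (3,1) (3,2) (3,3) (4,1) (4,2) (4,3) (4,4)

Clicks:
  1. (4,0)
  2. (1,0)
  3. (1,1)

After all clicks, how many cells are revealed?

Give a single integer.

Answer: 12

Derivation:
Click 1 (4,0) count=2: revealed 1 new [(4,0)] -> total=1
Click 2 (1,0) count=0: revealed 11 new [(0,0) (0,1) (0,2) (0,3) (1,0) (1,1) (1,2) (1,3) (2,0) (2,1) (2,2)] -> total=12
Click 3 (1,1) count=0: revealed 0 new [(none)] -> total=12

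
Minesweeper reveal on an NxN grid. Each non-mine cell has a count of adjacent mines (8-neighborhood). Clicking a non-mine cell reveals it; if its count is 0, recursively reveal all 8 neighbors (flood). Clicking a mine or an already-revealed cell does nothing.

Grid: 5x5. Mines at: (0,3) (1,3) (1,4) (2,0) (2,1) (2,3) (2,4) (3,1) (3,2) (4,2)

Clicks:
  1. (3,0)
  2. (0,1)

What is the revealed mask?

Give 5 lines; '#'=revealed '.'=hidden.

Click 1 (3,0) count=3: revealed 1 new [(3,0)] -> total=1
Click 2 (0,1) count=0: revealed 6 new [(0,0) (0,1) (0,2) (1,0) (1,1) (1,2)] -> total=7

Answer: ###..
###..
.....
#....
.....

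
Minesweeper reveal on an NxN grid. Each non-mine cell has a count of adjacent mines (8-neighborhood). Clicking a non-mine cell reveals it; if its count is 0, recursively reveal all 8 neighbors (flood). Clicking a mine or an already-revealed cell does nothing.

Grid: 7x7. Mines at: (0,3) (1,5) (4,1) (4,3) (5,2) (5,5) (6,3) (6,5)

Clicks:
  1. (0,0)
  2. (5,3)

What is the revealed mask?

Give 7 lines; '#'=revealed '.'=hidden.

Click 1 (0,0) count=0: revealed 18 new [(0,0) (0,1) (0,2) (1,0) (1,1) (1,2) (1,3) (1,4) (2,0) (2,1) (2,2) (2,3) (2,4) (3,0) (3,1) (3,2) (3,3) (3,4)] -> total=18
Click 2 (5,3) count=3: revealed 1 new [(5,3)] -> total=19

Answer: ###....
#####..
#####..
#####..
.......
...#...
.......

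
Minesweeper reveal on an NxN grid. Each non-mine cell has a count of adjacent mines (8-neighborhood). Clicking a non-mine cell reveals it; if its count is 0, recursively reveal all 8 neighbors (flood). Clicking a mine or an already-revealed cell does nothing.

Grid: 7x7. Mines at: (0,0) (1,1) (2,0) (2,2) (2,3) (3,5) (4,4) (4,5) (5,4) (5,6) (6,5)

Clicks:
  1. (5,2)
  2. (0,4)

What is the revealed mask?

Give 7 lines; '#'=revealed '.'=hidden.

Click 1 (5,2) count=0: revealed 16 new [(3,0) (3,1) (3,2) (3,3) (4,0) (4,1) (4,2) (4,3) (5,0) (5,1) (5,2) (5,3) (6,0) (6,1) (6,2) (6,3)] -> total=16
Click 2 (0,4) count=0: revealed 13 new [(0,2) (0,3) (0,4) (0,5) (0,6) (1,2) (1,3) (1,4) (1,5) (1,6) (2,4) (2,5) (2,6)] -> total=29

Answer: ..#####
..#####
....###
####...
####...
####...
####...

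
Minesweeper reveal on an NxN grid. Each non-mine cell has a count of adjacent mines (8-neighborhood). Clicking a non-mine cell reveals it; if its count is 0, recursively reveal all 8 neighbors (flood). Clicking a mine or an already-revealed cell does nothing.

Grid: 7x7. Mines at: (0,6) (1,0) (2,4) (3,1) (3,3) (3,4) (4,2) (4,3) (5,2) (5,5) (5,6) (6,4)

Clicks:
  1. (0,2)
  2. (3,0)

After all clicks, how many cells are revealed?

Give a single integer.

Answer: 14

Derivation:
Click 1 (0,2) count=0: revealed 13 new [(0,1) (0,2) (0,3) (0,4) (0,5) (1,1) (1,2) (1,3) (1,4) (1,5) (2,1) (2,2) (2,3)] -> total=13
Click 2 (3,0) count=1: revealed 1 new [(3,0)] -> total=14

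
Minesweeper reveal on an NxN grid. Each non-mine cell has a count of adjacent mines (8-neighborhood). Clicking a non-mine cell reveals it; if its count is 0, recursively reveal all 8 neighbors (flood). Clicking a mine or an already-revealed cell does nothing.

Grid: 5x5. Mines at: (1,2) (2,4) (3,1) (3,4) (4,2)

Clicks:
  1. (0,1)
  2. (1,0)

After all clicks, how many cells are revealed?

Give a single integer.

Click 1 (0,1) count=1: revealed 1 new [(0,1)] -> total=1
Click 2 (1,0) count=0: revealed 5 new [(0,0) (1,0) (1,1) (2,0) (2,1)] -> total=6

Answer: 6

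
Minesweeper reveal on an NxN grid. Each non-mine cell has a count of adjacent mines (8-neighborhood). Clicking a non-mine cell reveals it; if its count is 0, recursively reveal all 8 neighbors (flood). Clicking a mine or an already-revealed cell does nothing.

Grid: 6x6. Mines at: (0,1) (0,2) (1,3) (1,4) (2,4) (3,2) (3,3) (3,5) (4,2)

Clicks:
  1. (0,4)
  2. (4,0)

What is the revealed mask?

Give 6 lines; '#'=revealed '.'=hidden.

Answer: ....#.
##....
##....
##....
##....
##....

Derivation:
Click 1 (0,4) count=2: revealed 1 new [(0,4)] -> total=1
Click 2 (4,0) count=0: revealed 10 new [(1,0) (1,1) (2,0) (2,1) (3,0) (3,1) (4,0) (4,1) (5,0) (5,1)] -> total=11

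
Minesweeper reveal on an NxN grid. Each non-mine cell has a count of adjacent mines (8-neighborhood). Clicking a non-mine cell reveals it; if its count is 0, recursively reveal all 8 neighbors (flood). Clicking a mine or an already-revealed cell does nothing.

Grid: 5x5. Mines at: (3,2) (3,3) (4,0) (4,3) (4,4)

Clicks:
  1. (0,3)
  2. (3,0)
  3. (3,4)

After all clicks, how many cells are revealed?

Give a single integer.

Answer: 18

Derivation:
Click 1 (0,3) count=0: revealed 17 new [(0,0) (0,1) (0,2) (0,3) (0,4) (1,0) (1,1) (1,2) (1,3) (1,4) (2,0) (2,1) (2,2) (2,3) (2,4) (3,0) (3,1)] -> total=17
Click 2 (3,0) count=1: revealed 0 new [(none)] -> total=17
Click 3 (3,4) count=3: revealed 1 new [(3,4)] -> total=18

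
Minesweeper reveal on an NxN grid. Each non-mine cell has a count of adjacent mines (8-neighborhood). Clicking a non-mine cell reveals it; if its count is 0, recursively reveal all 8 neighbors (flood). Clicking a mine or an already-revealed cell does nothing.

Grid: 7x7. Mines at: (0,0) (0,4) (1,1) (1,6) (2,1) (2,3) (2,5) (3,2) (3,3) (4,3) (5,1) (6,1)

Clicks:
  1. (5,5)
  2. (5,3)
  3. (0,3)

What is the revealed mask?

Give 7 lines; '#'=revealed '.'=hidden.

Click 1 (5,5) count=0: revealed 16 new [(3,4) (3,5) (3,6) (4,4) (4,5) (4,6) (5,2) (5,3) (5,4) (5,5) (5,6) (6,2) (6,3) (6,4) (6,5) (6,6)] -> total=16
Click 2 (5,3) count=1: revealed 0 new [(none)] -> total=16
Click 3 (0,3) count=1: revealed 1 new [(0,3)] -> total=17

Answer: ...#...
.......
.......
....###
....###
..#####
..#####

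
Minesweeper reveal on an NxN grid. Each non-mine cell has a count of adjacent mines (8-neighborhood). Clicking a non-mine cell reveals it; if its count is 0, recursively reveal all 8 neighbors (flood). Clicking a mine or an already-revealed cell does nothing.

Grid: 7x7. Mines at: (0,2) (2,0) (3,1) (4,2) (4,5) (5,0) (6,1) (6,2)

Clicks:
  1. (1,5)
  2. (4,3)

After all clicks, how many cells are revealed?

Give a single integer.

Click 1 (1,5) count=0: revealed 19 new [(0,3) (0,4) (0,5) (0,6) (1,2) (1,3) (1,4) (1,5) (1,6) (2,2) (2,3) (2,4) (2,5) (2,6) (3,2) (3,3) (3,4) (3,5) (3,6)] -> total=19
Click 2 (4,3) count=1: revealed 1 new [(4,3)] -> total=20

Answer: 20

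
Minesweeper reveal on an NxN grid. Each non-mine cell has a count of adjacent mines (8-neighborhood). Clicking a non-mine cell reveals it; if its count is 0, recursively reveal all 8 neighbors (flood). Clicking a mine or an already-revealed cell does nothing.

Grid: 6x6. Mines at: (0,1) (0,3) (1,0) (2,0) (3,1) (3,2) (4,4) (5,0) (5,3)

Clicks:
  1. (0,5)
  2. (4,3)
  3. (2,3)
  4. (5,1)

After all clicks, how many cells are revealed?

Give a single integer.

Answer: 13

Derivation:
Click 1 (0,5) count=0: revealed 11 new [(0,4) (0,5) (1,3) (1,4) (1,5) (2,3) (2,4) (2,5) (3,3) (3,4) (3,5)] -> total=11
Click 2 (4,3) count=3: revealed 1 new [(4,3)] -> total=12
Click 3 (2,3) count=1: revealed 0 new [(none)] -> total=12
Click 4 (5,1) count=1: revealed 1 new [(5,1)] -> total=13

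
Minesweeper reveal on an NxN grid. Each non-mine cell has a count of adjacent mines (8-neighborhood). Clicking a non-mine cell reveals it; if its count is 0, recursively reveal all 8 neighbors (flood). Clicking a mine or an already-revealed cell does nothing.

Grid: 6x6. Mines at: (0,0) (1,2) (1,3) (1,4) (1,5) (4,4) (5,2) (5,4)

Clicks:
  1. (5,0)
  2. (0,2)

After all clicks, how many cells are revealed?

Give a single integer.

Answer: 17

Derivation:
Click 1 (5,0) count=0: revealed 16 new [(1,0) (1,1) (2,0) (2,1) (2,2) (2,3) (3,0) (3,1) (3,2) (3,3) (4,0) (4,1) (4,2) (4,3) (5,0) (5,1)] -> total=16
Click 2 (0,2) count=2: revealed 1 new [(0,2)] -> total=17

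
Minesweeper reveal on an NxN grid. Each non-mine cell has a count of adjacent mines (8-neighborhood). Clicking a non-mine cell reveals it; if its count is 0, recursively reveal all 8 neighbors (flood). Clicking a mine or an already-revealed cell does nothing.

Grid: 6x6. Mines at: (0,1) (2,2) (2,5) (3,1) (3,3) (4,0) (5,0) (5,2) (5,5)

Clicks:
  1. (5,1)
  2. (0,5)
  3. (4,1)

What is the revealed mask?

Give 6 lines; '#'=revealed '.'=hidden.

Click 1 (5,1) count=3: revealed 1 new [(5,1)] -> total=1
Click 2 (0,5) count=0: revealed 8 new [(0,2) (0,3) (0,4) (0,5) (1,2) (1,3) (1,4) (1,5)] -> total=9
Click 3 (4,1) count=4: revealed 1 new [(4,1)] -> total=10

Answer: ..####
..####
......
......
.#....
.#....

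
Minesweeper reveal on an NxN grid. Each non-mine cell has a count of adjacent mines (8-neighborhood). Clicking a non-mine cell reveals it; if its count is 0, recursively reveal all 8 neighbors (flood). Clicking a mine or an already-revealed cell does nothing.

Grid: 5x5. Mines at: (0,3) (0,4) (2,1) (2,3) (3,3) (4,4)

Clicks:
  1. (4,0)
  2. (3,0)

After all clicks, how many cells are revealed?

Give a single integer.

Answer: 6

Derivation:
Click 1 (4,0) count=0: revealed 6 new [(3,0) (3,1) (3,2) (4,0) (4,1) (4,2)] -> total=6
Click 2 (3,0) count=1: revealed 0 new [(none)] -> total=6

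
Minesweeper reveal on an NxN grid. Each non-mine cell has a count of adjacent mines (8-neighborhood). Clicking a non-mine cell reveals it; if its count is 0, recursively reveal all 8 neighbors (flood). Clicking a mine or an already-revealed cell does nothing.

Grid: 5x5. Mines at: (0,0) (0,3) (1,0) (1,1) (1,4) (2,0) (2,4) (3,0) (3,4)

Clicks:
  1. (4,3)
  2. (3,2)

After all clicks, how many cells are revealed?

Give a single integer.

Answer: 9

Derivation:
Click 1 (4,3) count=1: revealed 1 new [(4,3)] -> total=1
Click 2 (3,2) count=0: revealed 8 new [(2,1) (2,2) (2,3) (3,1) (3,2) (3,3) (4,1) (4,2)] -> total=9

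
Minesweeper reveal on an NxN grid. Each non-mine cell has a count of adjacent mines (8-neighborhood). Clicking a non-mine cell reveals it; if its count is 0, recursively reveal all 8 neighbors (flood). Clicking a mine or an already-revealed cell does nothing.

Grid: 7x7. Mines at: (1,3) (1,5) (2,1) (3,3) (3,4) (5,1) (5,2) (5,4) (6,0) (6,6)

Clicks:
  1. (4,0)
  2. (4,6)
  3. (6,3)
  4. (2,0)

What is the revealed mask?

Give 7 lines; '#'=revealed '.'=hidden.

Answer: .......
.......
#....##
.....##
#....##
.....##
...#...

Derivation:
Click 1 (4,0) count=1: revealed 1 new [(4,0)] -> total=1
Click 2 (4,6) count=0: revealed 8 new [(2,5) (2,6) (3,5) (3,6) (4,5) (4,6) (5,5) (5,6)] -> total=9
Click 3 (6,3) count=2: revealed 1 new [(6,3)] -> total=10
Click 4 (2,0) count=1: revealed 1 new [(2,0)] -> total=11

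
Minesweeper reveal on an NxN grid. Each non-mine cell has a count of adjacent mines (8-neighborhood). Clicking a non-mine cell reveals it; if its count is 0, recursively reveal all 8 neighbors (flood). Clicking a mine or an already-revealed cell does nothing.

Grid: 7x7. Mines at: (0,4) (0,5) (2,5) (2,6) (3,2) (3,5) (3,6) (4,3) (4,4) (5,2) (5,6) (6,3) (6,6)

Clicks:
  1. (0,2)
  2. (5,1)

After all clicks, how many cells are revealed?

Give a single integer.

Click 1 (0,2) count=0: revealed 20 new [(0,0) (0,1) (0,2) (0,3) (1,0) (1,1) (1,2) (1,3) (2,0) (2,1) (2,2) (2,3) (3,0) (3,1) (4,0) (4,1) (5,0) (5,1) (6,0) (6,1)] -> total=20
Click 2 (5,1) count=1: revealed 0 new [(none)] -> total=20

Answer: 20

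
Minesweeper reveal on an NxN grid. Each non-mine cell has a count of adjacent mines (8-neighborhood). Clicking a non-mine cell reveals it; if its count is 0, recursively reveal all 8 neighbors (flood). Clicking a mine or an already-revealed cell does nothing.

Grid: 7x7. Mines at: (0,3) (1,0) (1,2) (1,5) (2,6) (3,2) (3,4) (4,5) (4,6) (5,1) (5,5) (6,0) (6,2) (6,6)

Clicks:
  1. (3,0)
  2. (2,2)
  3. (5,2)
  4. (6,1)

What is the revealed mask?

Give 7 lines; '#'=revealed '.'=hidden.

Answer: .......
.......
###....
##.....
##.....
..#....
.#.....

Derivation:
Click 1 (3,0) count=0: revealed 6 new [(2,0) (2,1) (3,0) (3,1) (4,0) (4,1)] -> total=6
Click 2 (2,2) count=2: revealed 1 new [(2,2)] -> total=7
Click 3 (5,2) count=2: revealed 1 new [(5,2)] -> total=8
Click 4 (6,1) count=3: revealed 1 new [(6,1)] -> total=9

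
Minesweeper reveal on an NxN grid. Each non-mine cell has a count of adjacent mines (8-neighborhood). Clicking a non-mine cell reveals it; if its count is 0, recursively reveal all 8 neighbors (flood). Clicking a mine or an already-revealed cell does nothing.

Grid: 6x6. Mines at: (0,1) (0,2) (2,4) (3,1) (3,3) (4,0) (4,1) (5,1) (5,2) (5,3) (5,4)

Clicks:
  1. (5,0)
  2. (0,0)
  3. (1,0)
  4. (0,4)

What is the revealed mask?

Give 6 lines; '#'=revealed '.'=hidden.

Answer: #..###
#..###
......
......
......
#.....

Derivation:
Click 1 (5,0) count=3: revealed 1 new [(5,0)] -> total=1
Click 2 (0,0) count=1: revealed 1 new [(0,0)] -> total=2
Click 3 (1,0) count=1: revealed 1 new [(1,0)] -> total=3
Click 4 (0,4) count=0: revealed 6 new [(0,3) (0,4) (0,5) (1,3) (1,4) (1,5)] -> total=9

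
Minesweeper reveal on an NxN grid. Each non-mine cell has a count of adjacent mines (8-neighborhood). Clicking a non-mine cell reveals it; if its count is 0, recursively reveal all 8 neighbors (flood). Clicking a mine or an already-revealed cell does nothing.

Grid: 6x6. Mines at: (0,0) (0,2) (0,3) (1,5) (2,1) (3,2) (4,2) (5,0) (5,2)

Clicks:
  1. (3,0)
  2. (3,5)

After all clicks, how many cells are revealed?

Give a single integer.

Click 1 (3,0) count=1: revealed 1 new [(3,0)] -> total=1
Click 2 (3,5) count=0: revealed 12 new [(2,3) (2,4) (2,5) (3,3) (3,4) (3,5) (4,3) (4,4) (4,5) (5,3) (5,4) (5,5)] -> total=13

Answer: 13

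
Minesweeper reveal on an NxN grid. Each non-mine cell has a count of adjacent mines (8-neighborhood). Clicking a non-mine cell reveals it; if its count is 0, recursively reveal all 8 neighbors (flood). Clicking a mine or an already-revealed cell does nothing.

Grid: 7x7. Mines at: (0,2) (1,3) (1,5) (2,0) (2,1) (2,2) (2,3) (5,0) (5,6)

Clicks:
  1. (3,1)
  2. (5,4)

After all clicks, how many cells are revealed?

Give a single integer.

Answer: 25

Derivation:
Click 1 (3,1) count=3: revealed 1 new [(3,1)] -> total=1
Click 2 (5,4) count=0: revealed 24 new [(2,4) (2,5) (2,6) (3,2) (3,3) (3,4) (3,5) (3,6) (4,1) (4,2) (4,3) (4,4) (4,5) (4,6) (5,1) (5,2) (5,3) (5,4) (5,5) (6,1) (6,2) (6,3) (6,4) (6,5)] -> total=25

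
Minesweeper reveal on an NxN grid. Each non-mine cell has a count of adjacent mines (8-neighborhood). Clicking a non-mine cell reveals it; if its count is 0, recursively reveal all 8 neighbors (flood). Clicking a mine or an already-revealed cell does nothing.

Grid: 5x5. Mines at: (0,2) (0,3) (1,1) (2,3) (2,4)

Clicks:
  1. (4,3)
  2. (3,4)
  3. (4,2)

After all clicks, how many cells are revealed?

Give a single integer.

Answer: 13

Derivation:
Click 1 (4,3) count=0: revealed 13 new [(2,0) (2,1) (2,2) (3,0) (3,1) (3,2) (3,3) (3,4) (4,0) (4,1) (4,2) (4,3) (4,4)] -> total=13
Click 2 (3,4) count=2: revealed 0 new [(none)] -> total=13
Click 3 (4,2) count=0: revealed 0 new [(none)] -> total=13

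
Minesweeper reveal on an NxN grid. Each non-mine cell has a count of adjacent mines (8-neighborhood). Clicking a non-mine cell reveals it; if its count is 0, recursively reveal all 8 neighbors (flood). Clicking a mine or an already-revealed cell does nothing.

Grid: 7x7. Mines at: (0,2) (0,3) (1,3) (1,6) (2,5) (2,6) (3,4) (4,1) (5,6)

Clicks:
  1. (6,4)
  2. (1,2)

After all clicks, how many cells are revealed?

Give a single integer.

Click 1 (6,4) count=0: revealed 16 new [(4,2) (4,3) (4,4) (4,5) (5,0) (5,1) (5,2) (5,3) (5,4) (5,5) (6,0) (6,1) (6,2) (6,3) (6,4) (6,5)] -> total=16
Click 2 (1,2) count=3: revealed 1 new [(1,2)] -> total=17

Answer: 17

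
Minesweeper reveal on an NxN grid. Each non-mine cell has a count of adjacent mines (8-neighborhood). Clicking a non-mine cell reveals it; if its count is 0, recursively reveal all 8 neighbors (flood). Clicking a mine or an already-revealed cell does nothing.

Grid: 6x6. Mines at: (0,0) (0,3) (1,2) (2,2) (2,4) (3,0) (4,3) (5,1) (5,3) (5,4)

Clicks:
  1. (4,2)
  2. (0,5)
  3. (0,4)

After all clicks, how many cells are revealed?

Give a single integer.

Answer: 5

Derivation:
Click 1 (4,2) count=3: revealed 1 new [(4,2)] -> total=1
Click 2 (0,5) count=0: revealed 4 new [(0,4) (0,5) (1,4) (1,5)] -> total=5
Click 3 (0,4) count=1: revealed 0 new [(none)] -> total=5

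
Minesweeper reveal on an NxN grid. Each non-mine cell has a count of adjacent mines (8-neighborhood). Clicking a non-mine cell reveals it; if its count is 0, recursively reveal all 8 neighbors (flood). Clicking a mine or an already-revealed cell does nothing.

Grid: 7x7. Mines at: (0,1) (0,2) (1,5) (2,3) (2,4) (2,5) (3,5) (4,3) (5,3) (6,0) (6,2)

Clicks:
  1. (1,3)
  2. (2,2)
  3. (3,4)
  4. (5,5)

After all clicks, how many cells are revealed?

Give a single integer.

Answer: 12

Derivation:
Click 1 (1,3) count=3: revealed 1 new [(1,3)] -> total=1
Click 2 (2,2) count=1: revealed 1 new [(2,2)] -> total=2
Click 3 (3,4) count=5: revealed 1 new [(3,4)] -> total=3
Click 4 (5,5) count=0: revealed 9 new [(4,4) (4,5) (4,6) (5,4) (5,5) (5,6) (6,4) (6,5) (6,6)] -> total=12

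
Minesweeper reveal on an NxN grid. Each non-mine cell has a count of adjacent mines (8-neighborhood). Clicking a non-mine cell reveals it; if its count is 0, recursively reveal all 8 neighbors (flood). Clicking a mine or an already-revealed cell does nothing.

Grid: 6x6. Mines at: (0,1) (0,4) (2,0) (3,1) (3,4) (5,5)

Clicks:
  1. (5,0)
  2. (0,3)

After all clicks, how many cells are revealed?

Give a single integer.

Answer: 11

Derivation:
Click 1 (5,0) count=0: revealed 10 new [(4,0) (4,1) (4,2) (4,3) (4,4) (5,0) (5,1) (5,2) (5,3) (5,4)] -> total=10
Click 2 (0,3) count=1: revealed 1 new [(0,3)] -> total=11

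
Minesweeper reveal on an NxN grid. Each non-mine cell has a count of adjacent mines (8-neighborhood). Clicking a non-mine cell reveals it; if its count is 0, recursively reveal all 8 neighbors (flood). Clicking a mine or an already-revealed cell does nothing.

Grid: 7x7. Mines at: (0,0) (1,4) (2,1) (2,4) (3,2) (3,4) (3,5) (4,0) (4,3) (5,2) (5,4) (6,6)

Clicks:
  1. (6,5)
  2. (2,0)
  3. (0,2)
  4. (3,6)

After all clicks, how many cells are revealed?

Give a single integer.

Click 1 (6,5) count=2: revealed 1 new [(6,5)] -> total=1
Click 2 (2,0) count=1: revealed 1 new [(2,0)] -> total=2
Click 3 (0,2) count=0: revealed 6 new [(0,1) (0,2) (0,3) (1,1) (1,2) (1,3)] -> total=8
Click 4 (3,6) count=1: revealed 1 new [(3,6)] -> total=9

Answer: 9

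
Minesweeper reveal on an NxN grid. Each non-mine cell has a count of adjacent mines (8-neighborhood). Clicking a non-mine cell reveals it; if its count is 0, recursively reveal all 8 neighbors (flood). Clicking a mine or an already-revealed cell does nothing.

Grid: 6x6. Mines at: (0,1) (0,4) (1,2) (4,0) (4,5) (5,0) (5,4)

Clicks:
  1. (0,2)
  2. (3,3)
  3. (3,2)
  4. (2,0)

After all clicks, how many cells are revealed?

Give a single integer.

Click 1 (0,2) count=2: revealed 1 new [(0,2)] -> total=1
Click 2 (3,3) count=0: revealed 20 new [(1,3) (1,4) (1,5) (2,1) (2,2) (2,3) (2,4) (2,5) (3,1) (3,2) (3,3) (3,4) (3,5) (4,1) (4,2) (4,3) (4,4) (5,1) (5,2) (5,3)] -> total=21
Click 3 (3,2) count=0: revealed 0 new [(none)] -> total=21
Click 4 (2,0) count=0: revealed 4 new [(1,0) (1,1) (2,0) (3,0)] -> total=25

Answer: 25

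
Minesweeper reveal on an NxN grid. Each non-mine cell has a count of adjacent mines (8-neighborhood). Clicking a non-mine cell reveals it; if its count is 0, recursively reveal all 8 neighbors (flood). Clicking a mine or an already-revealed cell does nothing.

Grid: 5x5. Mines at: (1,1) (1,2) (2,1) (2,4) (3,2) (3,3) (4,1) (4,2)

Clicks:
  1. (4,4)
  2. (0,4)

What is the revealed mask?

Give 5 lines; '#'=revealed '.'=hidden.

Answer: ...##
...##
.....
.....
....#

Derivation:
Click 1 (4,4) count=1: revealed 1 new [(4,4)] -> total=1
Click 2 (0,4) count=0: revealed 4 new [(0,3) (0,4) (1,3) (1,4)] -> total=5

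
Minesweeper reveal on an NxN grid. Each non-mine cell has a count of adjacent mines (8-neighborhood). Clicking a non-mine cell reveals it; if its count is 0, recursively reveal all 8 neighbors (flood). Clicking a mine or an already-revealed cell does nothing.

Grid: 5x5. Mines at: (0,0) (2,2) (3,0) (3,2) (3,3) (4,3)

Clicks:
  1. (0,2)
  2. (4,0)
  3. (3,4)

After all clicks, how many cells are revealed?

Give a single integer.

Answer: 12

Derivation:
Click 1 (0,2) count=0: revealed 10 new [(0,1) (0,2) (0,3) (0,4) (1,1) (1,2) (1,3) (1,4) (2,3) (2,4)] -> total=10
Click 2 (4,0) count=1: revealed 1 new [(4,0)] -> total=11
Click 3 (3,4) count=2: revealed 1 new [(3,4)] -> total=12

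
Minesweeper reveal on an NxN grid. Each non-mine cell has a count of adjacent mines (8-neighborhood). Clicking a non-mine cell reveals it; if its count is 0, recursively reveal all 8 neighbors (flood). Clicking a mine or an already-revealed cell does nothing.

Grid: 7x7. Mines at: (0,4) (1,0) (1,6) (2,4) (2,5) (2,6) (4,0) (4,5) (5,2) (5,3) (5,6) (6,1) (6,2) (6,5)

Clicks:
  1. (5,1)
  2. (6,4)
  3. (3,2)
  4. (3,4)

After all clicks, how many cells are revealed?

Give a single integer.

Answer: 18

Derivation:
Click 1 (5,1) count=4: revealed 1 new [(5,1)] -> total=1
Click 2 (6,4) count=2: revealed 1 new [(6,4)] -> total=2
Click 3 (3,2) count=0: revealed 15 new [(0,1) (0,2) (0,3) (1,1) (1,2) (1,3) (2,1) (2,2) (2,3) (3,1) (3,2) (3,3) (4,1) (4,2) (4,3)] -> total=17
Click 4 (3,4) count=3: revealed 1 new [(3,4)] -> total=18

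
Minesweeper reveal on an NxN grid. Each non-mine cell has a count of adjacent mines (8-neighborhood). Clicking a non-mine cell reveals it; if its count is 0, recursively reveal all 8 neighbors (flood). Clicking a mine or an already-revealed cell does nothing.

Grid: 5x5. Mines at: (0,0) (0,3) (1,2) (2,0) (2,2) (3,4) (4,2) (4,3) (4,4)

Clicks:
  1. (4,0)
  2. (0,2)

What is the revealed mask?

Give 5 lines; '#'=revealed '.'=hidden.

Answer: ..#..
.....
.....
##...
##...

Derivation:
Click 1 (4,0) count=0: revealed 4 new [(3,0) (3,1) (4,0) (4,1)] -> total=4
Click 2 (0,2) count=2: revealed 1 new [(0,2)] -> total=5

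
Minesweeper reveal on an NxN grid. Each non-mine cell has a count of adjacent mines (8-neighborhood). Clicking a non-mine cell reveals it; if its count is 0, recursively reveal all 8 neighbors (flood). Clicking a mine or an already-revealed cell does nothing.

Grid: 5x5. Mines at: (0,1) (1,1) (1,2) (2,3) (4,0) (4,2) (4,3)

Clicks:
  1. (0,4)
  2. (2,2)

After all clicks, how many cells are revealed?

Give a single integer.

Answer: 5

Derivation:
Click 1 (0,4) count=0: revealed 4 new [(0,3) (0,4) (1,3) (1,4)] -> total=4
Click 2 (2,2) count=3: revealed 1 new [(2,2)] -> total=5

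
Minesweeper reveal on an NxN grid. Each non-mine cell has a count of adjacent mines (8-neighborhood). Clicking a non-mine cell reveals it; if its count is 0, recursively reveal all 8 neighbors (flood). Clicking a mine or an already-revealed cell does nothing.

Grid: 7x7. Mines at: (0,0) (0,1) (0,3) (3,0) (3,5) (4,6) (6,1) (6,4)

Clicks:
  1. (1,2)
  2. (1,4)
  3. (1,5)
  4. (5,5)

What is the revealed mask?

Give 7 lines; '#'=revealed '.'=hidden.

Click 1 (1,2) count=2: revealed 1 new [(1,2)] -> total=1
Click 2 (1,4) count=1: revealed 1 new [(1,4)] -> total=2
Click 3 (1,5) count=0: revealed 8 new [(0,4) (0,5) (0,6) (1,5) (1,6) (2,4) (2,5) (2,6)] -> total=10
Click 4 (5,5) count=2: revealed 1 new [(5,5)] -> total=11

Answer: ....###
..#.###
....###
.......
.......
.....#.
.......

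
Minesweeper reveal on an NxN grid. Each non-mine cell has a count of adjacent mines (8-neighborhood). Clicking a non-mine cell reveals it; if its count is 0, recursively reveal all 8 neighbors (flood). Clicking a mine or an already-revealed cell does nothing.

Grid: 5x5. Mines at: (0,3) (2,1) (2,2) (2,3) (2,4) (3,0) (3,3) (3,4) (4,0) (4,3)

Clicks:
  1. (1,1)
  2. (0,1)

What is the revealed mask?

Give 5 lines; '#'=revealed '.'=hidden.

Answer: ###..
###..
.....
.....
.....

Derivation:
Click 1 (1,1) count=2: revealed 1 new [(1,1)] -> total=1
Click 2 (0,1) count=0: revealed 5 new [(0,0) (0,1) (0,2) (1,0) (1,2)] -> total=6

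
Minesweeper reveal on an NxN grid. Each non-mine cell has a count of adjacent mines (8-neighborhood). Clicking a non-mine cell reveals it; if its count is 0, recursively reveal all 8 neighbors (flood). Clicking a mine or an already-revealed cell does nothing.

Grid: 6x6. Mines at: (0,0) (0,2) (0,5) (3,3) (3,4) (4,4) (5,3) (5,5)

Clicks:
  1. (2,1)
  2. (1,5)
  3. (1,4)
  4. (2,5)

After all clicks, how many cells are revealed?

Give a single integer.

Answer: 18

Derivation:
Click 1 (2,1) count=0: revealed 15 new [(1,0) (1,1) (1,2) (2,0) (2,1) (2,2) (3,0) (3,1) (3,2) (4,0) (4,1) (4,2) (5,0) (5,1) (5,2)] -> total=15
Click 2 (1,5) count=1: revealed 1 new [(1,5)] -> total=16
Click 3 (1,4) count=1: revealed 1 new [(1,4)] -> total=17
Click 4 (2,5) count=1: revealed 1 new [(2,5)] -> total=18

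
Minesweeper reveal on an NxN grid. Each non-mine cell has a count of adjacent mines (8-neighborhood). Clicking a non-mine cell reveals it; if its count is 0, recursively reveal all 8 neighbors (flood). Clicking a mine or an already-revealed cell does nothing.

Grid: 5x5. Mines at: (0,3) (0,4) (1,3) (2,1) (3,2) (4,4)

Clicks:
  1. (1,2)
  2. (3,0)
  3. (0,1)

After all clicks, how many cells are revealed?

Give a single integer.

Answer: 7

Derivation:
Click 1 (1,2) count=3: revealed 1 new [(1,2)] -> total=1
Click 2 (3,0) count=1: revealed 1 new [(3,0)] -> total=2
Click 3 (0,1) count=0: revealed 5 new [(0,0) (0,1) (0,2) (1,0) (1,1)] -> total=7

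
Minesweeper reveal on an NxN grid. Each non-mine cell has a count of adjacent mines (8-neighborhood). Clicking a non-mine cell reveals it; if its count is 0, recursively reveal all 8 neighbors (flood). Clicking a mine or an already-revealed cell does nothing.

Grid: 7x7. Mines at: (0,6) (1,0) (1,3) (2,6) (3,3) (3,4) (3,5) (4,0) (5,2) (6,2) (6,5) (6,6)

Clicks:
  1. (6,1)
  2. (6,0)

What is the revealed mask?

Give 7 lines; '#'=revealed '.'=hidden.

Click 1 (6,1) count=2: revealed 1 new [(6,1)] -> total=1
Click 2 (6,0) count=0: revealed 3 new [(5,0) (5,1) (6,0)] -> total=4

Answer: .......
.......
.......
.......
.......
##.....
##.....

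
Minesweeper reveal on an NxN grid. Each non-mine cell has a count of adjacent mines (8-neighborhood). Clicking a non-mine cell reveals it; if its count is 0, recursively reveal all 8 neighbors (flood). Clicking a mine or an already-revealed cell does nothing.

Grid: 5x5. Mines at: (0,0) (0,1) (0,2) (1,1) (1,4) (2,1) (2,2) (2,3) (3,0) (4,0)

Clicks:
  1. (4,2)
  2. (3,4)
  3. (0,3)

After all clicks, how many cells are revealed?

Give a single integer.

Click 1 (4,2) count=0: revealed 8 new [(3,1) (3,2) (3,3) (3,4) (4,1) (4,2) (4,3) (4,4)] -> total=8
Click 2 (3,4) count=1: revealed 0 new [(none)] -> total=8
Click 3 (0,3) count=2: revealed 1 new [(0,3)] -> total=9

Answer: 9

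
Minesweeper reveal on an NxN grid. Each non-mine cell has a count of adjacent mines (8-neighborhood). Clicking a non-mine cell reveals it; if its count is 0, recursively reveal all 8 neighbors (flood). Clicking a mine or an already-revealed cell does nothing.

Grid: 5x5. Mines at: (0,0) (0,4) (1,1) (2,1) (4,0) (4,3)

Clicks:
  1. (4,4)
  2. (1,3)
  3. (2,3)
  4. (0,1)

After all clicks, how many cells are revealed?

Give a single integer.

Click 1 (4,4) count=1: revealed 1 new [(4,4)] -> total=1
Click 2 (1,3) count=1: revealed 1 new [(1,3)] -> total=2
Click 3 (2,3) count=0: revealed 8 new [(1,2) (1,4) (2,2) (2,3) (2,4) (3,2) (3,3) (3,4)] -> total=10
Click 4 (0,1) count=2: revealed 1 new [(0,1)] -> total=11

Answer: 11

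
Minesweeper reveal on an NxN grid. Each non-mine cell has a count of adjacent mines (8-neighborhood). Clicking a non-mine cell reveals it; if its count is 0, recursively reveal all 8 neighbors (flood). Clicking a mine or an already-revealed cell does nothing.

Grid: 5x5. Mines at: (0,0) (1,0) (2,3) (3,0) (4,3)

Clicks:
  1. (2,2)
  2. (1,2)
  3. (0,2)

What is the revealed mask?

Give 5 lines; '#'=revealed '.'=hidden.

Click 1 (2,2) count=1: revealed 1 new [(2,2)] -> total=1
Click 2 (1,2) count=1: revealed 1 new [(1,2)] -> total=2
Click 3 (0,2) count=0: revealed 7 new [(0,1) (0,2) (0,3) (0,4) (1,1) (1,3) (1,4)] -> total=9

Answer: .####
.####
..#..
.....
.....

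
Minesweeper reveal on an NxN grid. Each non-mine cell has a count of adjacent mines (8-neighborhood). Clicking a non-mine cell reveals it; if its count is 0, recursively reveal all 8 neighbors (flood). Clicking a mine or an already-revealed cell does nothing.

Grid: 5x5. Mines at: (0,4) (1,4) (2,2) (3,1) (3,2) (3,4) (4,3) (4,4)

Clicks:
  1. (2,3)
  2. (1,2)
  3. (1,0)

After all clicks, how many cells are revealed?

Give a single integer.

Click 1 (2,3) count=4: revealed 1 new [(2,3)] -> total=1
Click 2 (1,2) count=1: revealed 1 new [(1,2)] -> total=2
Click 3 (1,0) count=0: revealed 9 new [(0,0) (0,1) (0,2) (0,3) (1,0) (1,1) (1,3) (2,0) (2,1)] -> total=11

Answer: 11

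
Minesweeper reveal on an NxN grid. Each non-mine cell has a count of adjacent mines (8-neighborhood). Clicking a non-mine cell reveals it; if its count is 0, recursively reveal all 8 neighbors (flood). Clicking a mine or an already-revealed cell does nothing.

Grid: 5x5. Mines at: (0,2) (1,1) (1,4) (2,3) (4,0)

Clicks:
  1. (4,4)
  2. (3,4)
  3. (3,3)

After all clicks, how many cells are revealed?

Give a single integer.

Click 1 (4,4) count=0: revealed 8 new [(3,1) (3,2) (3,3) (3,4) (4,1) (4,2) (4,3) (4,4)] -> total=8
Click 2 (3,4) count=1: revealed 0 new [(none)] -> total=8
Click 3 (3,3) count=1: revealed 0 new [(none)] -> total=8

Answer: 8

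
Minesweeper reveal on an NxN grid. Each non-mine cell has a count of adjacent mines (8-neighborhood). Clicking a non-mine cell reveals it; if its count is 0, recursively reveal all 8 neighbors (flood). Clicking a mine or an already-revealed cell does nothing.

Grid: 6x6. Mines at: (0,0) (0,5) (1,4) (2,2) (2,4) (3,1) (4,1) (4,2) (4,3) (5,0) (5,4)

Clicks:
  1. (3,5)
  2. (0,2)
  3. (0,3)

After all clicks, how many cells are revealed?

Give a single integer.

Answer: 7

Derivation:
Click 1 (3,5) count=1: revealed 1 new [(3,5)] -> total=1
Click 2 (0,2) count=0: revealed 6 new [(0,1) (0,2) (0,3) (1,1) (1,2) (1,3)] -> total=7
Click 3 (0,3) count=1: revealed 0 new [(none)] -> total=7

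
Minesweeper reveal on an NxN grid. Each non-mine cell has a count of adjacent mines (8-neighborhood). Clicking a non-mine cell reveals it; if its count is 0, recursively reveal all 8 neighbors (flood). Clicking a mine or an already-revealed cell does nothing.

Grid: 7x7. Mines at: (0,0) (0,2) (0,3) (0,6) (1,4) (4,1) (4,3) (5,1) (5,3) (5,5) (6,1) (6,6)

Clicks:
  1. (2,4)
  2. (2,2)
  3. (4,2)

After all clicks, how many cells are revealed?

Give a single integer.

Click 1 (2,4) count=1: revealed 1 new [(2,4)] -> total=1
Click 2 (2,2) count=0: revealed 12 new [(1,0) (1,1) (1,2) (1,3) (2,0) (2,1) (2,2) (2,3) (3,0) (3,1) (3,2) (3,3)] -> total=13
Click 3 (4,2) count=4: revealed 1 new [(4,2)] -> total=14

Answer: 14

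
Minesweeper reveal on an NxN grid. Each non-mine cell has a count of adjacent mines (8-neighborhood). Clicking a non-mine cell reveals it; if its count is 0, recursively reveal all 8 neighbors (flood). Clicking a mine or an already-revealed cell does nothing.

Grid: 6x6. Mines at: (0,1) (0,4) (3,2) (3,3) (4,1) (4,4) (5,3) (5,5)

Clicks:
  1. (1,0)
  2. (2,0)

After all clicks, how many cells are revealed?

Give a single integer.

Click 1 (1,0) count=1: revealed 1 new [(1,0)] -> total=1
Click 2 (2,0) count=0: revealed 5 new [(1,1) (2,0) (2,1) (3,0) (3,1)] -> total=6

Answer: 6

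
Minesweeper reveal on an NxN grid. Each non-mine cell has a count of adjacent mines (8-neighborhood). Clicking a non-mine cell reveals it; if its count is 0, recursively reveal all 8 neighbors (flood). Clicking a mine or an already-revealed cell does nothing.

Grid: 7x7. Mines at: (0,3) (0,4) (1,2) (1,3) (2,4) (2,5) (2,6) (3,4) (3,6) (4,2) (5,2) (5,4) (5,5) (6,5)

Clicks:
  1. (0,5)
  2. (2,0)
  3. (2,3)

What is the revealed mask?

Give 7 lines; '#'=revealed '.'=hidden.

Answer: ##...#.
##.....
##.#...
##.....
##.....
##.....
##.....

Derivation:
Click 1 (0,5) count=1: revealed 1 new [(0,5)] -> total=1
Click 2 (2,0) count=0: revealed 14 new [(0,0) (0,1) (1,0) (1,1) (2,0) (2,1) (3,0) (3,1) (4,0) (4,1) (5,0) (5,1) (6,0) (6,1)] -> total=15
Click 3 (2,3) count=4: revealed 1 new [(2,3)] -> total=16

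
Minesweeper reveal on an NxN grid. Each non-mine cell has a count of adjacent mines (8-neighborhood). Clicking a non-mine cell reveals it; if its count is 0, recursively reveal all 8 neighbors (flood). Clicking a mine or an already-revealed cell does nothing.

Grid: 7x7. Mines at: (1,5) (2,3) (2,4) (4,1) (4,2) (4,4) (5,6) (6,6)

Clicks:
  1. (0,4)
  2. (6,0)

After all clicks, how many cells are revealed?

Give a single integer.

Answer: 13

Derivation:
Click 1 (0,4) count=1: revealed 1 new [(0,4)] -> total=1
Click 2 (6,0) count=0: revealed 12 new [(5,0) (5,1) (5,2) (5,3) (5,4) (5,5) (6,0) (6,1) (6,2) (6,3) (6,4) (6,5)] -> total=13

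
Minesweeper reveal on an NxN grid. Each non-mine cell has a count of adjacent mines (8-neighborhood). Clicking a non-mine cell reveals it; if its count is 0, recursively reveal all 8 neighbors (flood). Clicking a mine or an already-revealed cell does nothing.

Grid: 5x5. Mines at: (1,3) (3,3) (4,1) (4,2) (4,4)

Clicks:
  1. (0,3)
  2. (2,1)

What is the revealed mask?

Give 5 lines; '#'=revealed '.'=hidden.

Answer: ####.
###..
###..
###..
.....

Derivation:
Click 1 (0,3) count=1: revealed 1 new [(0,3)] -> total=1
Click 2 (2,1) count=0: revealed 12 new [(0,0) (0,1) (0,2) (1,0) (1,1) (1,2) (2,0) (2,1) (2,2) (3,0) (3,1) (3,2)] -> total=13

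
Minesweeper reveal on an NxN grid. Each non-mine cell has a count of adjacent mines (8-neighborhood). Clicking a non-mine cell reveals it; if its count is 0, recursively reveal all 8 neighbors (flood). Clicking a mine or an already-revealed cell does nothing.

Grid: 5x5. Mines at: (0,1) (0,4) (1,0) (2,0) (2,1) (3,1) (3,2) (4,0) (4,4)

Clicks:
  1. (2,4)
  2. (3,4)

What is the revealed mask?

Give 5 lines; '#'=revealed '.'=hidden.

Click 1 (2,4) count=0: revealed 6 new [(1,3) (1,4) (2,3) (2,4) (3,3) (3,4)] -> total=6
Click 2 (3,4) count=1: revealed 0 new [(none)] -> total=6

Answer: .....
...##
...##
...##
.....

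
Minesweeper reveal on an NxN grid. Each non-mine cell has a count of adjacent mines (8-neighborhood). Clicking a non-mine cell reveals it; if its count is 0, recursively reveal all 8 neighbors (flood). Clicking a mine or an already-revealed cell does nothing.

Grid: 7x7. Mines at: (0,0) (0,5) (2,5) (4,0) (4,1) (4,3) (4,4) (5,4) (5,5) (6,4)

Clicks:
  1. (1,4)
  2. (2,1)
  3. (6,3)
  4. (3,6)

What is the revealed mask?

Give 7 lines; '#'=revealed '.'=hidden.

Answer: .####..
#####..
#####..
#####.#
.......
.......
...#...

Derivation:
Click 1 (1,4) count=2: revealed 1 new [(1,4)] -> total=1
Click 2 (2,1) count=0: revealed 18 new [(0,1) (0,2) (0,3) (0,4) (1,0) (1,1) (1,2) (1,3) (2,0) (2,1) (2,2) (2,3) (2,4) (3,0) (3,1) (3,2) (3,3) (3,4)] -> total=19
Click 3 (6,3) count=2: revealed 1 new [(6,3)] -> total=20
Click 4 (3,6) count=1: revealed 1 new [(3,6)] -> total=21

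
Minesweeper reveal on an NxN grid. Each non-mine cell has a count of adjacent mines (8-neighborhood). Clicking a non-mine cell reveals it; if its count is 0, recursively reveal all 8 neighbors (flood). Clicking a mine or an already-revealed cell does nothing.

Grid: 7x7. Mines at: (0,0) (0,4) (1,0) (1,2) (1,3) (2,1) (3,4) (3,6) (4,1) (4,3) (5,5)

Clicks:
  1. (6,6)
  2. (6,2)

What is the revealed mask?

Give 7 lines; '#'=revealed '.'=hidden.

Answer: .......
.......
.......
.......
.......
#####..
#####.#

Derivation:
Click 1 (6,6) count=1: revealed 1 new [(6,6)] -> total=1
Click 2 (6,2) count=0: revealed 10 new [(5,0) (5,1) (5,2) (5,3) (5,4) (6,0) (6,1) (6,2) (6,3) (6,4)] -> total=11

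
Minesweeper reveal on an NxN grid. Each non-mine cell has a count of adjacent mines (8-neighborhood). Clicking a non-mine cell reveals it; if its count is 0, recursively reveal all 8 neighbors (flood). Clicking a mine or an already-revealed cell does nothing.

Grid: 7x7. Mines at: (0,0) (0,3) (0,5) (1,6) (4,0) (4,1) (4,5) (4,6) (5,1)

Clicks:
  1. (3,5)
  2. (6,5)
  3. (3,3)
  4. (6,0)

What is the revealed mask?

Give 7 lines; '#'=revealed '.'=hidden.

Click 1 (3,5) count=2: revealed 1 new [(3,5)] -> total=1
Click 2 (6,5) count=0: revealed 30 new [(1,0) (1,1) (1,2) (1,3) (1,4) (1,5) (2,0) (2,1) (2,2) (2,3) (2,4) (2,5) (3,0) (3,1) (3,2) (3,3) (3,4) (4,2) (4,3) (4,4) (5,2) (5,3) (5,4) (5,5) (5,6) (6,2) (6,3) (6,4) (6,5) (6,6)] -> total=31
Click 3 (3,3) count=0: revealed 0 new [(none)] -> total=31
Click 4 (6,0) count=1: revealed 1 new [(6,0)] -> total=32

Answer: .......
######.
######.
######.
..###..
..#####
#.#####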